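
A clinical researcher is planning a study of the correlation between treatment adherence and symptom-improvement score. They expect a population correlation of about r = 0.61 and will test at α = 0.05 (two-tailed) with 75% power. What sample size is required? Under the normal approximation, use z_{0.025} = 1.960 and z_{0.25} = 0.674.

Fisher's z: C = ½·ln((1+r)/(1−r)) = ½·ln(4.1282) = 0.7089.
n = ((z_{α/2} + z_β)/C)² + 3.
(1.960 + 0.674) / 0.7089 = 2.634 / 0.7089 = 3.716.
n = 3.716² + 3 = 13.81 + 3 = 16.8.
Round up.

n = 17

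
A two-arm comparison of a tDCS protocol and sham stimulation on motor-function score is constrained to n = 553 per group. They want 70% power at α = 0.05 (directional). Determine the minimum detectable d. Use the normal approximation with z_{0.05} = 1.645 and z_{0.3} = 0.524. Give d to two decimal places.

For two independent groups of n = 553 each: d_min = (z_{α} + z_β)·√(2/n).
z-sum = 1.645 + 0.524 = 2.169.
d_min = 2.169 × √(2/553) = 2.169 × 0.0601 = 0.130.

d_min ≈ 0.13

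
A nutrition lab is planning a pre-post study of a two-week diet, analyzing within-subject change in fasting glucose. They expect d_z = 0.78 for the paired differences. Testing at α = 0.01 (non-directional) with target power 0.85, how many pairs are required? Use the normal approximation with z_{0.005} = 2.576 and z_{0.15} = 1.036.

n = 22 pairs

For a paired (one-sample on differences) test: n = ((z_{α/2} + z_β) / d)².
z_{α/2} + z_β = 2.576 + 1.036 = 3.612.
n = (3.612 / 0.78)² = 4.631² = 21.44.
Round up.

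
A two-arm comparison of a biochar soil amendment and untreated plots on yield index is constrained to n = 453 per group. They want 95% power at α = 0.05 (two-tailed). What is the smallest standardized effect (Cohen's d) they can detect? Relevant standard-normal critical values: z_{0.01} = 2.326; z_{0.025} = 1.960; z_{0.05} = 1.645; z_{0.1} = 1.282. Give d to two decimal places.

For two independent groups of n = 453 each: d_min = (z_{α/2} + z_β)·√(2/n).
z-sum = 1.960 + 1.645 = 3.605.
d_min = 3.605 × √(2/453) = 3.605 × 0.0664 = 0.240.

d_min ≈ 0.24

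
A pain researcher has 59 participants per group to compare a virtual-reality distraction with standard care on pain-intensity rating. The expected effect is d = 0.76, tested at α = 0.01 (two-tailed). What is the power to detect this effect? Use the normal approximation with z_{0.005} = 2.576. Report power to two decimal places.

For two equal groups, power = Φ(d·√(n/2) − z_{α/2}).
d·√(n/2) = 0.76 × √(59/2) = 0.76 × 5.431 = 4.128.
z_β = 4.128 − 2.576 = 1.552.
Power = Φ(1.552) = 0.940.

power ≈ 0.94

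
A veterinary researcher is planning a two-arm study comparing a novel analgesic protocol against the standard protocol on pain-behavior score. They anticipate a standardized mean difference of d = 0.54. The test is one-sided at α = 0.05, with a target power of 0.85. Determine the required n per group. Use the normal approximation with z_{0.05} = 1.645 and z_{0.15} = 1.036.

n = 50 per group

For two independent groups with equal n: n = 2·((z_{α} + z_β) / d)².
z_{α} + z_β = 1.645 + 1.036 = 2.681.
n = 2 × (2.681 / 0.54)² = 2 × 4.965² = 2 × 24.65 = 49.3.
Round up to the next whole participant.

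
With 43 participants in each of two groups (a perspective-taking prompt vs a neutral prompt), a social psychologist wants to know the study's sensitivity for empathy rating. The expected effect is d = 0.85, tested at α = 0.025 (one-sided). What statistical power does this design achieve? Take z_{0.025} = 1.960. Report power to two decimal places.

power ≈ 0.98

For two equal groups, power = Φ(d·√(n/2) − z_{α}).
d·√(n/2) = 0.85 × √(43/2) = 0.85 × 4.637 = 3.941.
z_β = 3.941 − 1.960 = 1.981.
Power = Φ(1.981) = 0.976.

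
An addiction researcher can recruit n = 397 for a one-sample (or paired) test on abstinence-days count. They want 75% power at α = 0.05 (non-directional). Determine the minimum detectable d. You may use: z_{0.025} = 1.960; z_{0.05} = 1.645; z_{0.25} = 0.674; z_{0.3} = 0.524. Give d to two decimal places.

d_min ≈ 0.13

For a single sample (or paired design) of n = 397: d_min = (z_{α/2} + z_β)/√n.
z-sum = 1.960 + 0.674 = 2.634.
d_min = 2.634 / √397 = 2.634 / 19.925 = 0.132.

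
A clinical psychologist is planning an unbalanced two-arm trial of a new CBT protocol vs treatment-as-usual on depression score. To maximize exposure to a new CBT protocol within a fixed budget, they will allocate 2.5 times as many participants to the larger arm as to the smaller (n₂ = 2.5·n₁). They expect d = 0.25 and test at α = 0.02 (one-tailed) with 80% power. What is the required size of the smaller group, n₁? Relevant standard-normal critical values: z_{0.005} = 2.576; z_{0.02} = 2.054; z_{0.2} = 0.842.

With allocation ratio k = n₂/n₁ = 2.5, Var(x̄₁−x̄₂) = σ²(1/n₁ + 1/(k·n₁)) = σ²·(k+1)/(k·n₁).
So n₁ = (1 + 1/k)·((z_{α} + z_β)/d)² = 1.400 × (2.896/0.25)².
n₁ = 1.400 × 134.19 = 187.9.
Round up: n₁ = 188, giving n₂ = 2.5 × 188 = 470.

n₁ = 188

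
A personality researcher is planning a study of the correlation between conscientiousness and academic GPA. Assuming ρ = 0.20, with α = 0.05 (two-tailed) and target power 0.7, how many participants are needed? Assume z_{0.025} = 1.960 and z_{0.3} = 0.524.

Fisher's z: C = ½·ln((1+r)/(1−r)) = ½·ln(1.5000) = 0.2027.
n = ((z_{α/2} + z_β)/C)² + 3.
(1.960 + 0.524) / 0.2027 = 2.484 / 0.2027 = 12.255.
n = 12.255² + 3 = 150.17 + 3 = 153.2.
Round up.

n = 154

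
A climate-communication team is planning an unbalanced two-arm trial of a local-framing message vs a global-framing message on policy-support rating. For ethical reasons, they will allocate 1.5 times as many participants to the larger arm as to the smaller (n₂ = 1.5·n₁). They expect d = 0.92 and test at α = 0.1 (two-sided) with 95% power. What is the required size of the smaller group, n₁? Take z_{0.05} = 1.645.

With allocation ratio k = n₂/n₁ = 1.5, Var(x̄₁−x̄₂) = σ²(1/n₁ + 1/(k·n₁)) = σ²·(k+1)/(k·n₁).
So n₁ = (1 + 1/k)·((z_{α/2} + z_β)/d)² = 1.667 × (3.290/0.92)².
n₁ = 1.667 × 12.79 = 21.3.
Round up: n₁ = 22, giving n₂ = 1.5 × 22 = 33.

n₁ = 22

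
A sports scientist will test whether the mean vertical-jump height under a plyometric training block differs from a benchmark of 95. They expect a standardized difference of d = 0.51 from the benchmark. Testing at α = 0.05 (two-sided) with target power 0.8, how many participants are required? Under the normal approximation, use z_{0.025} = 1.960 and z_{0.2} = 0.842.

For a one-sample test: n = ((z_{α/2} + z_β) / d)².
z_{α/2} + z_β = 1.960 + 0.842 = 2.802.
n = (2.802 / 0.51)² = 5.494² = 30.19.
Round up.

n = 31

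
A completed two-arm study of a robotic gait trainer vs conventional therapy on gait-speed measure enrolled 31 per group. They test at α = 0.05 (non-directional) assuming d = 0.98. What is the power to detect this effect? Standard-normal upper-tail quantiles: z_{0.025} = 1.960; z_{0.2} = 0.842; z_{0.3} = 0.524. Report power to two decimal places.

For two equal groups, power = Φ(d·√(n/2) − z_{α/2}).
d·√(n/2) = 0.98 × √(31/2) = 0.98 × 3.937 = 3.858.
z_β = 3.858 − 1.960 = 1.898.
Power = Φ(1.898) = 0.971.

power ≈ 0.97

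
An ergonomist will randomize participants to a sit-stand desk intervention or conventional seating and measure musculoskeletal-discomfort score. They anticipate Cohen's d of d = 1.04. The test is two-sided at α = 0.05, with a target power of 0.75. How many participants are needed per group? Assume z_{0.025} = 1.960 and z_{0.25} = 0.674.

n = 13 per group

For two independent groups with equal n: n = 2·((z_{α/2} + z_β) / d)².
z_{α/2} + z_β = 1.960 + 0.674 = 2.634.
n = 2 × (2.634 / 1.04)² = 2 × 2.533² = 2 × 6.41 = 12.8.
Round up to the next whole participant.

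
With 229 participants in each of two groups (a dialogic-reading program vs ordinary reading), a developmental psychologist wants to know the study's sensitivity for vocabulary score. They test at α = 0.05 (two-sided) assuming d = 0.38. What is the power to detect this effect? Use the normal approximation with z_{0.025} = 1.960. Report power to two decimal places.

For two equal groups, power = Φ(d·√(n/2) − z_{α/2}).
d·√(n/2) = 0.38 × √(229/2) = 0.38 × 10.700 = 4.066.
z_β = 4.066 − 1.960 = 2.106.
Power = Φ(2.106) = 0.982.

power ≈ 0.98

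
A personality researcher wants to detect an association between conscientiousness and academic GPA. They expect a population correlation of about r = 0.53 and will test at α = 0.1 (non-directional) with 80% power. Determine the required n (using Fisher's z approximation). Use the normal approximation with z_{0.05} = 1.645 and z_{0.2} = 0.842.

Fisher's z: C = ½·ln((1+r)/(1−r)) = ½·ln(3.2553) = 0.5901.
n = ((z_{α/2} + z_β)/C)² + 3.
(1.645 + 0.842) / 0.5901 = 2.487 / 0.5901 = 4.215.
n = 4.215² + 3 = 17.76 + 3 = 20.8.
Round up.

n = 21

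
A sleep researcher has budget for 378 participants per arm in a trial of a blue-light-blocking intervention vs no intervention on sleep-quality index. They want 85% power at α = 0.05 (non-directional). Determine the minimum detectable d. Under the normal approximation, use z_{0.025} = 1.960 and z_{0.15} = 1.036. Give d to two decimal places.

For two independent groups of n = 378 each: d_min = (z_{α/2} + z_β)·√(2/n).
z-sum = 1.960 + 1.036 = 2.996.
d_min = 2.996 × √(2/378) = 2.996 × 0.0727 = 0.218.

d_min ≈ 0.22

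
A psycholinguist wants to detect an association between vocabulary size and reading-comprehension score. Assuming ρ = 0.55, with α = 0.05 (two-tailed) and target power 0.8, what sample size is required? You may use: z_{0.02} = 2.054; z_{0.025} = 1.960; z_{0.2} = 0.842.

n = 24

Fisher's z: C = ½·ln((1+r)/(1−r)) = ½·ln(3.4444) = 0.6184.
n = ((z_{α/2} + z_β)/C)² + 3.
(1.960 + 0.842) / 0.6184 = 2.802 / 0.6184 = 4.531.
n = 4.531² + 3 = 20.53 + 3 = 23.5.
Round up.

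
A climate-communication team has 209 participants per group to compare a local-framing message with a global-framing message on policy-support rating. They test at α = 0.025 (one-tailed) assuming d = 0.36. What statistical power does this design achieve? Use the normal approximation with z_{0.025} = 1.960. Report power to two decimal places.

power ≈ 0.96

For two equal groups, power = Φ(d·√(n/2) − z_{α}).
d·√(n/2) = 0.36 × √(209/2) = 0.36 × 10.223 = 3.680.
z_β = 3.680 − 1.960 = 1.720.
Power = Φ(1.720) = 0.957.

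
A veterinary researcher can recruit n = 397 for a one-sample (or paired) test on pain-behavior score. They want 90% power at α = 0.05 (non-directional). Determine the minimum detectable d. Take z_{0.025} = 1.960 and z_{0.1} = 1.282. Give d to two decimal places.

d_min ≈ 0.16

For a single sample (or paired design) of n = 397: d_min = (z_{α/2} + z_β)/√n.
z-sum = 1.960 + 1.282 = 3.242.
d_min = 3.242 / √397 = 3.242 / 19.925 = 0.163.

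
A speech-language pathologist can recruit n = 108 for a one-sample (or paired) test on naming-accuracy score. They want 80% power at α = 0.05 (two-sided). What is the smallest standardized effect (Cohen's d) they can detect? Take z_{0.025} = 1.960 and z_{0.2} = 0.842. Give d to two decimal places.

d_min ≈ 0.27

For a single sample (or paired design) of n = 108: d_min = (z_{α/2} + z_β)/√n.
z-sum = 1.960 + 0.842 = 2.802.
d_min = 2.802 / √108 = 2.802 / 10.392 = 0.270.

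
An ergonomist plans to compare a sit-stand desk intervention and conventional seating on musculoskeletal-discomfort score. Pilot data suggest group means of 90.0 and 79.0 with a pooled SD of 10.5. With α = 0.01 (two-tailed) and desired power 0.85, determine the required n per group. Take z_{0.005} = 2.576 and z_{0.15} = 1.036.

n = 24 per group

Cohen's d = |M₁ − M₂| / SD_pooled = |90.0 − 79.0| / 10.5 = 11.0 / 10.5 = 1.048.
For two independent groups with equal n: n = 2·((z_{α/2} + z_β) / d)².
z_{α/2} + z_β = 2.576 + 1.036 = 3.612.
n = 2 × (3.612 / 1.048)² = 2 × 3.447² = 2 × 11.88 = 23.8.
Round up to the next whole participant.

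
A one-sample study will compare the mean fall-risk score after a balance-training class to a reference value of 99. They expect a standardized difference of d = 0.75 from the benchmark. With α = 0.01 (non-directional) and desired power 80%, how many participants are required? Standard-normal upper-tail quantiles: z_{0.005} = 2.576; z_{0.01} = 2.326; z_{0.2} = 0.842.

For a one-sample test: n = ((z_{α/2} + z_β) / d)².
z_{α/2} + z_β = 2.576 + 0.842 = 3.418.
n = (3.418 / 0.75)² = 4.557² = 20.77.
Round up.

n = 21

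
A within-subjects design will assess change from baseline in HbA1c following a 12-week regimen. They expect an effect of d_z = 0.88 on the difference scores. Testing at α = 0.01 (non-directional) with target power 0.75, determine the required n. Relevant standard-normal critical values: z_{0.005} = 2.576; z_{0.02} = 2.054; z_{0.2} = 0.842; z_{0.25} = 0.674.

n = 14 pairs

For a paired (one-sample on differences) test: n = ((z_{α/2} + z_β) / d)².
z_{α/2} + z_β = 2.576 + 0.674 = 3.250.
n = (3.250 / 0.88)² = 3.693² = 13.64.
Round up.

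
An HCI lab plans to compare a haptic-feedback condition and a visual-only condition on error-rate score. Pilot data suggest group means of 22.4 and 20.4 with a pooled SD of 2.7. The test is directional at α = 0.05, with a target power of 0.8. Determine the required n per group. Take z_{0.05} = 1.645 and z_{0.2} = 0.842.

Cohen's d = |M₁ − M₂| / SD_pooled = |22.4 − 20.4| / 2.7 = 2.0 / 2.7 = 0.741.
For two independent groups with equal n: n = 2·((z_{α} + z_β) / d)².
z_{α} + z_β = 1.645 + 0.842 = 2.487.
n = 2 × (2.487 / 0.741)² = 2 × 3.356² = 2 × 11.26 = 22.5.
Round up to the next whole participant.

n = 23 per group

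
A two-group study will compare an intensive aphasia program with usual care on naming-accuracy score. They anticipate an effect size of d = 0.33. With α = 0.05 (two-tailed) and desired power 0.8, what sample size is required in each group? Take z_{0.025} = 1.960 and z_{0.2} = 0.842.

For two independent groups with equal n: n = 2·((z_{α/2} + z_β) / d)².
z_{α/2} + z_β = 1.960 + 0.842 = 2.802.
n = 2 × (2.802 / 0.33)² = 2 × 8.491² = 2 × 72.10 = 144.2.
Round up to the next whole participant.

n = 145 per group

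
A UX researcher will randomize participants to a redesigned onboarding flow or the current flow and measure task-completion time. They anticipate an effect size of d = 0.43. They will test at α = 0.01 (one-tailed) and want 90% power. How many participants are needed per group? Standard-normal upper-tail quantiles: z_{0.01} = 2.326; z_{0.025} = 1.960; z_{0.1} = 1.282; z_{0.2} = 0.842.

n = 141 per group

For two independent groups with equal n: n = 2·((z_{α} + z_β) / d)².
z_{α} + z_β = 2.326 + 1.282 = 3.608.
n = 2 × (3.608 / 0.43)² = 2 × 8.391² = 2 × 70.40 = 140.8.
Round up to the next whole participant.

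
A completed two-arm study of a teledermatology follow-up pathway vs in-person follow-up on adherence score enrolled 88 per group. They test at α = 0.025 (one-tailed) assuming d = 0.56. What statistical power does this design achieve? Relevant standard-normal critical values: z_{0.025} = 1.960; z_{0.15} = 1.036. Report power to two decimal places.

power ≈ 0.96

For two equal groups, power = Φ(d·√(n/2) − z_{α}).
d·√(n/2) = 0.56 × √(88/2) = 0.56 × 6.633 = 3.715.
z_β = 3.715 − 1.960 = 1.755.
Power = Φ(1.755) = 0.960.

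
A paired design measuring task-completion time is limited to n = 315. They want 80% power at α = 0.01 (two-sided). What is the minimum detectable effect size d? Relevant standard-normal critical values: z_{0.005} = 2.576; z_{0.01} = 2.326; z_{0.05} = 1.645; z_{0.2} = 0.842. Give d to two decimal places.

d_min ≈ 0.19

For a single sample (or paired design) of n = 315: d_min = (z_{α/2} + z_β)/√n.
z-sum = 2.576 + 0.842 = 3.418.
d_min = 3.418 / √315 = 3.418 / 17.748 = 0.193.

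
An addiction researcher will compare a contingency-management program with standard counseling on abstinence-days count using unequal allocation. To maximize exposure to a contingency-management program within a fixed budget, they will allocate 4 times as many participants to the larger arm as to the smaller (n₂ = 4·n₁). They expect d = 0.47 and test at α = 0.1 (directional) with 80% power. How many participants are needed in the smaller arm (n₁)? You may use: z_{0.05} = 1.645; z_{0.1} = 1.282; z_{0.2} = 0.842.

With allocation ratio k = n₂/n₁ = 4, Var(x̄₁−x̄₂) = σ²(1/n₁ + 1/(k·n₁)) = σ²·(k+1)/(k·n₁).
So n₁ = (1 + 1/k)·((z_{α} + z_β)/d)² = 1.250 × (2.124/0.47)².
n₁ = 1.250 × 20.42 = 25.5.
Round up: n₁ = 26, giving n₂ = 4 × 26 = 104.

n₁ = 26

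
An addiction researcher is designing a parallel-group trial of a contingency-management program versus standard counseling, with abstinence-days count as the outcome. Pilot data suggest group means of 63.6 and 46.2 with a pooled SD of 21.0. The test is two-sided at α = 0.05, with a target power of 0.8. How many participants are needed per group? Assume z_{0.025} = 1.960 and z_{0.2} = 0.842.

Cohen's d = |M₁ − M₂| / SD_pooled = |63.6 − 46.2| / 21.0 = 17.4 / 21.0 = 0.829.
For two independent groups with equal n: n = 2·((z_{α/2} + z_β) / d)².
z_{α/2} + z_β = 1.960 + 0.842 = 2.802.
n = 2 × (2.802 / 0.829)² = 2 × 3.380² = 2 × 11.42 = 22.8.
Round up to the next whole participant.

n = 23 per group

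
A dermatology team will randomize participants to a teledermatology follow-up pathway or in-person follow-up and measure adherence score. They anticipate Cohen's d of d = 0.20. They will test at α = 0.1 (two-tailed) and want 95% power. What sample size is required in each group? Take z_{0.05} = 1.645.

n = 542 per group

For two independent groups with equal n: n = 2·((z_{α/2} + z_β) / d)².
z_{α/2} + z_β = 1.645 + 1.645 = 3.290.
n = 2 × (3.290 / 0.20)² = 2 × 16.450² = 2 × 270.60 = 541.2.
Round up to the next whole participant.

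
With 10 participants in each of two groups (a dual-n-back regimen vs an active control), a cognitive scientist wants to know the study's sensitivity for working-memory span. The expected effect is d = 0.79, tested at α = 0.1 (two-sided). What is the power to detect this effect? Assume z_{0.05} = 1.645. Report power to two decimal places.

power ≈ 0.55

For two equal groups, power = Φ(d·√(n/2) − z_{α/2}).
d·√(n/2) = 0.79 × √(10/2) = 0.79 × 2.236 = 1.766.
z_β = 1.766 − 1.645 = 0.121.
Power = Φ(0.121) = 0.548.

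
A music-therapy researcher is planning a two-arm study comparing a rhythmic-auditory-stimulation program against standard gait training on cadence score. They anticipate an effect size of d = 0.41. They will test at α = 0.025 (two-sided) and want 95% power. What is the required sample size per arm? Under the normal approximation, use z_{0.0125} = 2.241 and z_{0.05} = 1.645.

For two independent groups with equal n: n = 2·((z_{α/2} + z_β) / d)².
z_{α/2} + z_β = 2.241 + 1.645 = 3.886.
n = 2 × (3.886 / 0.41)² = 2 × 9.478² = 2 × 89.83 = 179.7.
Round up to the next whole participant.

n = 180 per group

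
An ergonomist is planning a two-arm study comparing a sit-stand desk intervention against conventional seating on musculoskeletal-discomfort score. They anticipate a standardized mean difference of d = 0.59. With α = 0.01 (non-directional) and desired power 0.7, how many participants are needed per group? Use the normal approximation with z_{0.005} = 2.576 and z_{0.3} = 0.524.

n = 56 per group

For two independent groups with equal n: n = 2·((z_{α/2} + z_β) / d)².
z_{α/2} + z_β = 2.576 + 0.524 = 3.100.
n = 2 × (3.100 / 0.59)² = 2 × 5.254² = 2 × 27.61 = 55.2.
Round up to the next whole participant.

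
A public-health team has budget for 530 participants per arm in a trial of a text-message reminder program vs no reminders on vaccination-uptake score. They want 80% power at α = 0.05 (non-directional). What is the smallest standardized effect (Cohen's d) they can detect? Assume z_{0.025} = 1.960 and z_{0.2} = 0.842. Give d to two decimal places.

d_min ≈ 0.17

For two independent groups of n = 530 each: d_min = (z_{α/2} + z_β)·√(2/n).
z-sum = 1.960 + 0.842 = 2.802.
d_min = 2.802 × √(2/530) = 2.802 × 0.0614 = 0.172.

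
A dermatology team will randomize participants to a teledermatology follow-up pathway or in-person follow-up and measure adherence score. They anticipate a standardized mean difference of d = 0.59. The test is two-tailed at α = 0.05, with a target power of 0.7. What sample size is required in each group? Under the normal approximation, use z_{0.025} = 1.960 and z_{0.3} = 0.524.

For two independent groups with equal n: n = 2·((z_{α/2} + z_β) / d)².
z_{α/2} + z_β = 1.960 + 0.524 = 2.484.
n = 2 × (2.484 / 0.59)² = 2 × 4.210² = 2 × 17.73 = 35.5.
Round up to the next whole participant.

n = 36 per group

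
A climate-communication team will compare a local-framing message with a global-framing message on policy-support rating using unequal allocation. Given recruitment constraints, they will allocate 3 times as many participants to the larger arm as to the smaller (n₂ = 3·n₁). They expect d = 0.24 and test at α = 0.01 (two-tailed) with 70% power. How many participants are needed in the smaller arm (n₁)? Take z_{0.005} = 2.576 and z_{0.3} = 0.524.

n₁ = 223

With allocation ratio k = n₂/n₁ = 3, Var(x̄₁−x̄₂) = σ²(1/n₁ + 1/(k·n₁)) = σ²·(k+1)/(k·n₁).
So n₁ = (1 + 1/k)·((z_{α/2} + z_β)/d)² = 1.333 × (3.100/0.24)².
n₁ = 1.333 × 166.84 = 222.5.
Round up: n₁ = 223, giving n₂ = 3 × 223 = 669.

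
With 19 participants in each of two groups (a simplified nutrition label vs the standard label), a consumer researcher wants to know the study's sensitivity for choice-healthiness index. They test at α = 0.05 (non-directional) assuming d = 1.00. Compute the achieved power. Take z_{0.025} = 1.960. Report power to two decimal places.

power ≈ 0.87

For two equal groups, power = Φ(d·√(n/2) − z_{α/2}).
d·√(n/2) = 1.00 × √(19/2) = 1.00 × 3.082 = 3.082.
z_β = 3.082 − 1.960 = 1.122.
Power = Φ(1.122) = 0.869.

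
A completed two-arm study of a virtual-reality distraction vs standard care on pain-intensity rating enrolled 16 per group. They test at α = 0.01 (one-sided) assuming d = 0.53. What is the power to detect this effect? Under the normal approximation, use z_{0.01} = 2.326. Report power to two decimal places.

power ≈ 0.20

For two equal groups, power = Φ(d·√(n/2) − z_{α}).
d·√(n/2) = 0.53 × √(16/2) = 0.53 × 2.828 = 1.499.
z_β = 1.499 − 2.326 = -0.827.
Power = Φ(-0.827) = 0.204.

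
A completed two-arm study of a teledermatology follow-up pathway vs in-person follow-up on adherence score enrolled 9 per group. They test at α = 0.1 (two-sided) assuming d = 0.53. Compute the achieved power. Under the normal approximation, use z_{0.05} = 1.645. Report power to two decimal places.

For two equal groups, power = Φ(d·√(n/2) − z_{α/2}).
d·√(n/2) = 0.53 × √(9/2) = 0.53 × 2.121 = 1.124.
z_β = 1.124 − 1.645 = -0.521.
Power = Φ(-0.521) = 0.301.

power ≈ 0.30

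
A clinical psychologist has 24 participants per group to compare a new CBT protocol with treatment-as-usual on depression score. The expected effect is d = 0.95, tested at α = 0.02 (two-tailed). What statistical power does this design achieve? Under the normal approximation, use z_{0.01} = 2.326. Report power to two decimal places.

For two equal groups, power = Φ(d·√(n/2) − z_{α/2}).
d·√(n/2) = 0.95 × √(24/2) = 0.95 × 3.464 = 3.291.
z_β = 3.291 − 2.326 = 0.965.
Power = Φ(0.965) = 0.833.

power ≈ 0.83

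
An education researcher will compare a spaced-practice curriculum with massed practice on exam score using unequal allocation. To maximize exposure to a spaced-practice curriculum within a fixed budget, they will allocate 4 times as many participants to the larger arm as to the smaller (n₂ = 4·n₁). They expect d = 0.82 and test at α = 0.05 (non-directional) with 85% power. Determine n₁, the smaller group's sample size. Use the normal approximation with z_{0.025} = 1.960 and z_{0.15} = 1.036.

With allocation ratio k = n₂/n₁ = 4, Var(x̄₁−x̄₂) = σ²(1/n₁ + 1/(k·n₁)) = σ²·(k+1)/(k·n₁).
So n₁ = (1 + 1/k)·((z_{α/2} + z_β)/d)² = 1.250 × (2.996/0.82)².
n₁ = 1.250 × 13.35 = 16.7.
Round up: n₁ = 17, giving n₂ = 4 × 17 = 68.

n₁ = 17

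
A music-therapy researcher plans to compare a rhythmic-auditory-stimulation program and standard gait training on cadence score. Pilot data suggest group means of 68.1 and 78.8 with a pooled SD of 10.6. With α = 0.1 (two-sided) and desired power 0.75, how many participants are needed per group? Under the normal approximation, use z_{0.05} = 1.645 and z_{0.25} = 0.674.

Cohen's d = |M₁ − M₂| / SD_pooled = |68.1 − 78.8| / 10.6 = 10.7 / 10.6 = 1.009.
For two independent groups with equal n: n = 2·((z_{α/2} + z_β) / d)².
z_{α/2} + z_β = 1.645 + 0.674 = 2.319.
n = 2 × (2.319 / 1.009)² = 2 × 2.298² = 2 × 5.28 = 10.6.
Round up to the next whole participant.

n = 11 per group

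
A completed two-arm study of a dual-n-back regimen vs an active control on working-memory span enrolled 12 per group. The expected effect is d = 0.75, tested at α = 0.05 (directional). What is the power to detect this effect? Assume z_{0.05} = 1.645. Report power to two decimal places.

power ≈ 0.58

For two equal groups, power = Φ(d·√(n/2) − z_{α}).
d·√(n/2) = 0.75 × √(12/2) = 0.75 × 2.449 = 1.837.
z_β = 1.837 − 1.645 = 0.192.
Power = Φ(0.192) = 0.576.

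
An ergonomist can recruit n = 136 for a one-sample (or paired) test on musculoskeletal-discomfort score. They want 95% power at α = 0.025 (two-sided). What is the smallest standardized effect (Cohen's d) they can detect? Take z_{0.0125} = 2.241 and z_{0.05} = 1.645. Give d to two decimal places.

For a single sample (or paired design) of n = 136: d_min = (z_{α/2} + z_β)/√n.
z-sum = 2.241 + 1.645 = 3.886.
d_min = 3.886 / √136 = 3.886 / 11.662 = 0.333.

d_min ≈ 0.33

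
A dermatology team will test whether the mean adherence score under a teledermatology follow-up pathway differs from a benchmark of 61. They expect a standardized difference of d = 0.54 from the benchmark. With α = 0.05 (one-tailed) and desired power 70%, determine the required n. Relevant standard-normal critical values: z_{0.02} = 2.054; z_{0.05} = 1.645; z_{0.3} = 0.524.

n = 17

For a one-sample test: n = ((z_{α} + z_β) / d)².
z_{α} + z_β = 1.645 + 0.524 = 2.169.
n = (2.169 / 0.54)² = 4.017² = 16.13.
Round up.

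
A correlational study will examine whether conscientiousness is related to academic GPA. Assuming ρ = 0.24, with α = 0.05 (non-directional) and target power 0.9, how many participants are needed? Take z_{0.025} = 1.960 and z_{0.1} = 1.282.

Fisher's z: C = ½·ln((1+r)/(1−r)) = ½·ln(1.6316) = 0.2448.
n = ((z_{α/2} + z_β)/C)² + 3.
(1.960 + 1.282) / 0.2448 = 3.242 / 0.2448 = 13.243.
n = 13.243² + 3 = 175.39 + 3 = 178.4.
Round up.

n = 179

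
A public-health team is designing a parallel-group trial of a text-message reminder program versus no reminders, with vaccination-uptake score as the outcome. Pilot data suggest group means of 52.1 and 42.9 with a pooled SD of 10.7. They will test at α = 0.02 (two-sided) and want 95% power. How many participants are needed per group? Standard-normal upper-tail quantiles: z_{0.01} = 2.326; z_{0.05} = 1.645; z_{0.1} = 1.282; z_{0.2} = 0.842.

n = 43 per group

Cohen's d = |M₁ − M₂| / SD_pooled = |52.1 − 42.9| / 10.7 = 9.2 / 10.7 = 0.860.
For two independent groups with equal n: n = 2·((z_{α/2} + z_β) / d)².
z_{α/2} + z_β = 2.326 + 1.645 = 3.971.
n = 2 × (3.971 / 0.860)² = 2 × 4.617² = 2 × 21.32 = 42.6.
Round up to the next whole participant.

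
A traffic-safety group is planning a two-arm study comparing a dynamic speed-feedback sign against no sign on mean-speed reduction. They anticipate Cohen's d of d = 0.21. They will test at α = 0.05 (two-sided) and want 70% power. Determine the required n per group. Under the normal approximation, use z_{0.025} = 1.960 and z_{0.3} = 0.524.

n = 280 per group

For two independent groups with equal n: n = 2·((z_{α/2} + z_β) / d)².
z_{α/2} + z_β = 1.960 + 0.524 = 2.484.
n = 2 × (2.484 / 0.21)² = 2 × 11.829² = 2 × 139.92 = 279.8.
Round up to the next whole participant.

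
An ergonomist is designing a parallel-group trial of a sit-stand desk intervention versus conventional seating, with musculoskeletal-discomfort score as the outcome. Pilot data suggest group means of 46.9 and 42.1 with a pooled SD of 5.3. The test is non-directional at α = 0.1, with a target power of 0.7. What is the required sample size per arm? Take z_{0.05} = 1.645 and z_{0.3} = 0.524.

Cohen's d = |M₁ − M₂| / SD_pooled = |46.9 − 42.1| / 5.3 = 4.8 / 5.3 = 0.906.
For two independent groups with equal n: n = 2·((z_{α/2} + z_β) / d)².
z_{α/2} + z_β = 1.645 + 0.524 = 2.169.
n = 2 × (2.169 / 0.906)² = 2 × 2.394² = 2 × 5.73 = 11.5.
Round up to the next whole participant.

n = 12 per group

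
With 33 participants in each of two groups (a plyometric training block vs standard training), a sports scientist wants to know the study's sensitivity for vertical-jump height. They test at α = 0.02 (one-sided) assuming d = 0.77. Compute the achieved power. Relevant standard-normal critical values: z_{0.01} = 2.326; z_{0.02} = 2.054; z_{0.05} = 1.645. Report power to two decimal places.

For two equal groups, power = Φ(d·√(n/2) − z_{α}).
d·√(n/2) = 0.77 × √(33/2) = 0.77 × 4.062 = 3.128.
z_β = 3.128 − 2.054 = 1.074.
Power = Φ(1.074) = 0.859.

power ≈ 0.86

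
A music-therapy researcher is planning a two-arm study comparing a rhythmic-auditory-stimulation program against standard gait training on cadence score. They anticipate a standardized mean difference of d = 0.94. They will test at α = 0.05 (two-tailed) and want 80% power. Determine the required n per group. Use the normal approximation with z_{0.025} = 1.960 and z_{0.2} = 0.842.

n = 18 per group

For two independent groups with equal n: n = 2·((z_{α/2} + z_β) / d)².
z_{α/2} + z_β = 1.960 + 0.842 = 2.802.
n = 2 × (2.802 / 0.94)² = 2 × 2.981² = 2 × 8.89 = 17.8.
Round up to the next whole participant.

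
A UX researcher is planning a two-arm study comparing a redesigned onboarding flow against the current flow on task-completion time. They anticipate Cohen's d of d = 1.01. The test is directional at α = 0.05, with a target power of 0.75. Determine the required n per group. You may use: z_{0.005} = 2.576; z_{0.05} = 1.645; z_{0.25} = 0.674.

n = 11 per group

For two independent groups with equal n: n = 2·((z_{α} + z_β) / d)².
z_{α} + z_β = 1.645 + 0.674 = 2.319.
n = 2 × (2.319 / 1.01)² = 2 × 2.296² = 2 × 5.27 = 10.5.
Round up to the next whole participant.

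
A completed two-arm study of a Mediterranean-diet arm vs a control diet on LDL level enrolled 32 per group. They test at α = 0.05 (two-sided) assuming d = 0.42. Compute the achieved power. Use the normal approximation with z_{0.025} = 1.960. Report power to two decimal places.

For two equal groups, power = Φ(d·√(n/2) − z_{α/2}).
d·√(n/2) = 0.42 × √(32/2) = 0.42 × 4.000 = 1.680.
z_β = 1.680 − 1.960 = -0.280.
Power = Φ(-0.280) = 0.390.

power ≈ 0.39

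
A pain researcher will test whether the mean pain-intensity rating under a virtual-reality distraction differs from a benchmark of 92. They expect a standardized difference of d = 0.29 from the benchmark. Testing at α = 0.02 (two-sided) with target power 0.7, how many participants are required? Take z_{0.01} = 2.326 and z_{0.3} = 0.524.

For a one-sample test: n = ((z_{α/2} + z_β) / d)².
z_{α/2} + z_β = 2.326 + 0.524 = 2.850.
n = (2.850 / 0.29)² = 9.828² = 96.58.
Round up.

n = 97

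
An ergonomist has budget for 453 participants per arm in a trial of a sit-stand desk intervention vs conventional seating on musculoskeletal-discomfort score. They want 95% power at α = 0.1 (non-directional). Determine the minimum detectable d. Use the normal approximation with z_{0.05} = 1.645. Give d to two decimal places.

For two independent groups of n = 453 each: d_min = (z_{α/2} + z_β)·√(2/n).
z-sum = 1.645 + 1.645 = 3.290.
d_min = 3.290 × √(2/453) = 3.290 × 0.0664 = 0.219.

d_min ≈ 0.22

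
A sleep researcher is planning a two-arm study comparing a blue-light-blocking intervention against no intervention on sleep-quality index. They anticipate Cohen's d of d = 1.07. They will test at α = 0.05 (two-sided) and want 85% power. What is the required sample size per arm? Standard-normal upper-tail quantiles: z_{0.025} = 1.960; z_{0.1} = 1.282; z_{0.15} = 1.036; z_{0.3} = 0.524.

For two independent groups with equal n: n = 2·((z_{α/2} + z_β) / d)².
z_{α/2} + z_β = 1.960 + 1.036 = 2.996.
n = 2 × (2.996 / 1.07)² = 2 × 2.800² = 2 × 7.84 = 15.7.
Round up to the next whole participant.

n = 16 per group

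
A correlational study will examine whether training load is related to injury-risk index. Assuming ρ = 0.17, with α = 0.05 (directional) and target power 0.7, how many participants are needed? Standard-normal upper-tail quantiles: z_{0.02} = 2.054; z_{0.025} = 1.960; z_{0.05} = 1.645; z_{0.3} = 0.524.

Fisher's z: C = ½·ln((1+r)/(1−r)) = ½·ln(1.4096) = 0.1717.
n = ((z_{α} + z_β)/C)² + 3.
(1.645 + 0.524) / 0.1717 = 2.169 / 0.1717 = 12.632.
n = 12.632² + 3 = 159.58 + 3 = 162.6.
Round up.

n = 163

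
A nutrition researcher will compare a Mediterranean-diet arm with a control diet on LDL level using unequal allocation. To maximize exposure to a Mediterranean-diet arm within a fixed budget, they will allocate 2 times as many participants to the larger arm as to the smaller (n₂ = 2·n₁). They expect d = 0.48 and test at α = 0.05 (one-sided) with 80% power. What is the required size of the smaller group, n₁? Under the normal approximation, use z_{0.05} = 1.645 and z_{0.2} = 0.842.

With allocation ratio k = n₂/n₁ = 2, Var(x̄₁−x̄₂) = σ²(1/n₁ + 1/(k·n₁)) = σ²·(k+1)/(k·n₁).
So n₁ = (1 + 1/k)·((z_{α} + z_β)/d)² = 1.500 × (2.487/0.48)².
n₁ = 1.500 × 26.85 = 40.3.
Round up: n₁ = 41, giving n₂ = 2 × 41 = 82.

n₁ = 41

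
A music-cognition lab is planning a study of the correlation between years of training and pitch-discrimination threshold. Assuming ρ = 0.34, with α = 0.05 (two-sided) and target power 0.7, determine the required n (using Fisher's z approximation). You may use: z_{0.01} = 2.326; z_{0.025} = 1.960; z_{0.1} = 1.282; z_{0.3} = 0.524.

Fisher's z: C = ½·ln((1+r)/(1−r)) = ½·ln(2.0303) = 0.3541.
n = ((z_{α/2} + z_β)/C)² + 3.
(1.960 + 0.524) / 0.3541 = 2.484 / 0.3541 = 7.015.
n = 7.015² + 3 = 49.21 + 3 = 52.2.
Round up.

n = 53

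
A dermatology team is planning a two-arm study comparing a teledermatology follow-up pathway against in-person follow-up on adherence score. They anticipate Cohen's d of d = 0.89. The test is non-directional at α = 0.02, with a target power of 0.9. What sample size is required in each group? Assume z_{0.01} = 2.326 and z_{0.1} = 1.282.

For two independent groups with equal n: n = 2·((z_{α/2} + z_β) / d)².
z_{α/2} + z_β = 2.326 + 1.282 = 3.608.
n = 2 × (3.608 / 0.89)² = 2 × 4.054² = 2 × 16.43 = 32.9.
Round up to the next whole participant.

n = 33 per group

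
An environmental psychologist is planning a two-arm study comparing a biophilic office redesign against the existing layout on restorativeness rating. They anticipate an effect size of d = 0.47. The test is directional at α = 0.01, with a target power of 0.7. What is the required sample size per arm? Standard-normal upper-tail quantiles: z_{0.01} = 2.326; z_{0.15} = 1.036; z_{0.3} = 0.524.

n = 74 per group

For two independent groups with equal n: n = 2·((z_{α} + z_β) / d)².
z_{α} + z_β = 2.326 + 0.524 = 2.850.
n = 2 × (2.850 / 0.47)² = 2 × 6.064² = 2 × 36.77 = 73.5.
Round up to the next whole participant.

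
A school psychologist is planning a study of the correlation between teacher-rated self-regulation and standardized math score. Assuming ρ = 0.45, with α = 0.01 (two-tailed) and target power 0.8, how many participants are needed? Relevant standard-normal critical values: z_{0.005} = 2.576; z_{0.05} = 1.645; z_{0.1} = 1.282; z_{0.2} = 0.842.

n = 53

Fisher's z: C = ½·ln((1+r)/(1−r)) = ½·ln(2.6364) = 0.4847.
n = ((z_{α/2} + z_β)/C)² + 3.
(2.576 + 0.842) / 0.4847 = 3.418 / 0.4847 = 7.052.
n = 7.052² + 3 = 49.73 + 3 = 52.7.
Round up.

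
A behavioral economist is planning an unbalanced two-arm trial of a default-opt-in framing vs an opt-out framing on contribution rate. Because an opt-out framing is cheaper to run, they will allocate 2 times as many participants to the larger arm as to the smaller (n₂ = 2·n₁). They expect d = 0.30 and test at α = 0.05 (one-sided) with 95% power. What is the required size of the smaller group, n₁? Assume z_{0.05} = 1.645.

n₁ = 181

With allocation ratio k = n₂/n₁ = 2, Var(x̄₁−x̄₂) = σ²(1/n₁ + 1/(k·n₁)) = σ²·(k+1)/(k·n₁).
So n₁ = (1 + 1/k)·((z_{α} + z_β)/d)² = 1.500 × (3.290/0.30)².
n₁ = 1.500 × 120.27 = 180.4.
Round up: n₁ = 181, giving n₂ = 2 × 181 = 362.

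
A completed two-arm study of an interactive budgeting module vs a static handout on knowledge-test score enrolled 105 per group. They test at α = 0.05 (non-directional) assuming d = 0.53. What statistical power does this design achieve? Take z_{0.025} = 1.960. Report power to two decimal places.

For two equal groups, power = Φ(d·√(n/2) − z_{α/2}).
d·√(n/2) = 0.53 × √(105/2) = 0.53 × 7.246 = 3.840.
z_β = 3.840 − 1.960 = 1.880.
Power = Φ(1.880) = 0.970.

power ≈ 0.97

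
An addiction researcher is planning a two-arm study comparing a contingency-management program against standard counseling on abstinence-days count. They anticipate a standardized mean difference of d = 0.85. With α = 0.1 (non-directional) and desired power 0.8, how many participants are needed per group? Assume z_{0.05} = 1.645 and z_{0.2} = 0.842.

For two independent groups with equal n: n = 2·((z_{α/2} + z_β) / d)².
z_{α/2} + z_β = 1.645 + 0.842 = 2.487.
n = 2 × (2.487 / 0.85)² = 2 × 2.926² = 2 × 8.56 = 17.1.
Round up to the next whole participant.

n = 18 per group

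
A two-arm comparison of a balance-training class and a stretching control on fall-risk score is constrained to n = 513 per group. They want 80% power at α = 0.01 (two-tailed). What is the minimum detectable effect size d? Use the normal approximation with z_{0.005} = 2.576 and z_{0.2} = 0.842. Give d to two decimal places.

d_min ≈ 0.21

For two independent groups of n = 513 each: d_min = (z_{α/2} + z_β)·√(2/n).
z-sum = 2.576 + 0.842 = 3.418.
d_min = 3.418 × √(2/513) = 3.418 × 0.0624 = 0.213.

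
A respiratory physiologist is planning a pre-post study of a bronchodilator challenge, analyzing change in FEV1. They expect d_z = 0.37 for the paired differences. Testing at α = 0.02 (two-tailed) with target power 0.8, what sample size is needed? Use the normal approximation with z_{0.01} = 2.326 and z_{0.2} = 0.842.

n = 74 pairs

For a paired (one-sample on differences) test: n = ((z_{α/2} + z_β) / d)².
z_{α/2} + z_β = 2.326 + 0.842 = 3.168.
n = (3.168 / 0.37)² = 8.562² = 73.31.
Round up.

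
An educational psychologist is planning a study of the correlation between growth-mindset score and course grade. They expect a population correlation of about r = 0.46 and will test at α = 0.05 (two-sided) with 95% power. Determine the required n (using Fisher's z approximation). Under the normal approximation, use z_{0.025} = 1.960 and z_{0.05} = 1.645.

Fisher's z: C = ½·ln((1+r)/(1−r)) = ½·ln(2.7037) = 0.4973.
n = ((z_{α/2} + z_β)/C)² + 3.
(1.960 + 1.645) / 0.4973 = 3.605 / 0.4973 = 7.249.
n = 7.249² + 3 = 52.55 + 3 = 55.6.
Round up.

n = 56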